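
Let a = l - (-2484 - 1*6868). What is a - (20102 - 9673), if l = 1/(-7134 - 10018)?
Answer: -18472705/17152 ≈ -1077.0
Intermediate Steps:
l = -1/17152 (l = 1/(-17152) = -1/17152 ≈ -5.8302e-5)
a = 160405503/17152 (a = -1/17152 - (-2484 - 1*6868) = -1/17152 - (-2484 - 6868) = -1/17152 - 1*(-9352) = -1/17152 + 9352 = 160405503/17152 ≈ 9352.0)
a - (20102 - 9673) = 160405503/17152 - (20102 - 9673) = 160405503/17152 - 1*10429 = 160405503/17152 - 10429 = -18472705/17152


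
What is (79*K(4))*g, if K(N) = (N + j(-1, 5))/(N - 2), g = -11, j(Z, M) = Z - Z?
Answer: -1738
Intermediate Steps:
j(Z, M) = 0
K(N) = N/(-2 + N) (K(N) = (N + 0)/(N - 2) = N/(-2 + N))
(79*K(4))*g = (79*(4/(-2 + 4)))*(-11) = (79*(4/2))*(-11) = (79*(4*(½)))*(-11) = (79*2)*(-11) = 158*(-11) = -1738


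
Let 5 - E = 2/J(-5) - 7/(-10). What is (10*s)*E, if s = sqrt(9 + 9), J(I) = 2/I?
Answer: 279*sqrt(2) ≈ 394.57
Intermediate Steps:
E = 93/10 (E = 5 - (2/((2/(-5))) - 7/(-10)) = 5 - (2/((2*(-1/5))) - 7*(-1/10)) = 5 - (2/(-2/5) + 7/10) = 5 - (2*(-5/2) + 7/10) = 5 - (-5 + 7/10) = 5 - 1*(-43/10) = 5 + 43/10 = 93/10 ≈ 9.3000)
s = 3*sqrt(2) (s = sqrt(18) = 3*sqrt(2) ≈ 4.2426)
(10*s)*E = (10*(3*sqrt(2)))*(93/10) = (30*sqrt(2))*(93/10) = 279*sqrt(2)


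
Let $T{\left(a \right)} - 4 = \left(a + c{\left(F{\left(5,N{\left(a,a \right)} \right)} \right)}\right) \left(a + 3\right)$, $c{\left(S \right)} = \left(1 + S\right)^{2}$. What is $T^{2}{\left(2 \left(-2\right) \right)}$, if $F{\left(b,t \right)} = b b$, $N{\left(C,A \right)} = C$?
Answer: $446224$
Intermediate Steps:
$F{\left(b,t \right)} = b^{2}$
$T{\left(a \right)} = 4 + \left(3 + a\right) \left(676 + a\right)$ ($T{\left(a \right)} = 4 + \left(a + \left(1 + 5^{2}\right)^{2}\right) \left(a + 3\right) = 4 + \left(a + \left(1 + 25\right)^{2}\right) \left(3 + a\right) = 4 + \left(a + 26^{2}\right) \left(3 + a\right) = 4 + \left(a + 676\right) \left(3 + a\right) = 4 + \left(676 + a\right) \left(3 + a\right) = 4 + \left(3 + a\right) \left(676 + a\right)$)
$T^{2}{\left(2 \left(-2\right) \right)} = \left(2032 + \left(2 \left(-2\right)\right)^{2} + 679 \cdot 2 \left(-2\right)\right)^{2} = \left(2032 + \left(-4\right)^{2} + 679 \left(-4\right)\right)^{2} = \left(2032 + 16 - 2716\right)^{2} = \left(-668\right)^{2} = 446224$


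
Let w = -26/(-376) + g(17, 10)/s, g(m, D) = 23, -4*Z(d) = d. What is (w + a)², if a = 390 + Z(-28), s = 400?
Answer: 55740872292361/353440000 ≈ 1.5771e+5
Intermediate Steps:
Z(d) = -d/4
w = 2381/18800 (w = -26/(-376) + 23/400 = -26*(-1/376) + 23*(1/400) = 13/188 + 23/400 = 2381/18800 ≈ 0.12665)
a = 397 (a = 390 - ¼*(-28) = 390 + 7 = 397)
(w + a)² = (2381/18800 + 397)² = (7465981/18800)² = 55740872292361/353440000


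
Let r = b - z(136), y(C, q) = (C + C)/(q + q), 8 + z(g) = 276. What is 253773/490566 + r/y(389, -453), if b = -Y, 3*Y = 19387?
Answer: 498585483901/63610058 ≈ 7838.2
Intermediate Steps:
Y = 19387/3 (Y = (⅓)*19387 = 19387/3 ≈ 6462.3)
z(g) = 268 (z(g) = -8 + 276 = 268)
b = -19387/3 (b = -1*19387/3 = -19387/3 ≈ -6462.3)
y(C, q) = C/q (y(C, q) = (2*C)/((2*q)) = (2*C)*(1/(2*q)) = C/q)
r = -20191/3 (r = -19387/3 - 1*268 = -19387/3 - 268 = -20191/3 ≈ -6730.3)
253773/490566 + r/y(389, -453) = 253773/490566 - 20191/(3*(389/(-453))) = 253773*(1/490566) - 20191/(3*(389*(-1/453))) = 84591/163522 - 20191/(3*(-389/453)) = 84591/163522 - 20191/3*(-453/389) = 84591/163522 + 3048841/389 = 498585483901/63610058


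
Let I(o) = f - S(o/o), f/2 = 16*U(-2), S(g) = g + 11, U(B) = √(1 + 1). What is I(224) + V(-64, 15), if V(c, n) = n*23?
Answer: 333 + 32*√2 ≈ 378.25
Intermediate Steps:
V(c, n) = 23*n
U(B) = √2
S(g) = 11 + g
f = 32*√2 (f = 2*(16*√2) = 32*√2 ≈ 45.255)
I(o) = -12 + 32*√2 (I(o) = 32*√2 - (11 + o/o) = 32*√2 - (11 + 1) = 32*√2 - 1*12 = 32*√2 - 12 = -12 + 32*√2)
I(224) + V(-64, 15) = (-12 + 32*√2) + 23*15 = (-12 + 32*√2) + 345 = 333 + 32*√2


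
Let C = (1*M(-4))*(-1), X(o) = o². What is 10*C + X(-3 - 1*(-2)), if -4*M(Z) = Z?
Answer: -9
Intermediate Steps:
M(Z) = -Z/4
C = -1 (C = (1*(-¼*(-4)))*(-1) = (1*1)*(-1) = 1*(-1) = -1)
10*C + X(-3 - 1*(-2)) = 10*(-1) + (-3 - 1*(-2))² = -10 + (-3 + 2)² = -10 + (-1)² = -10 + 1 = -9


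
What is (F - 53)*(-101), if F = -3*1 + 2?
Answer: 5454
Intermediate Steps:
F = -1 (F = -3 + 2 = -1)
(F - 53)*(-101) = (-1 - 53)*(-101) = -54*(-101) = 5454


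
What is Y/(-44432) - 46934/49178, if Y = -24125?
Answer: -449476119/1092538448 ≈ -0.41141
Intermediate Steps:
Y/(-44432) - 46934/49178 = -24125/(-44432) - 46934/49178 = -24125*(-1/44432) - 46934*1/49178 = 24125/44432 - 23467/24589 = -449476119/1092538448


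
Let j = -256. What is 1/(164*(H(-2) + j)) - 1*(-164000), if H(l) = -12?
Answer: 7208127999/43952 ≈ 1.6400e+5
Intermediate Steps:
1/(164*(H(-2) + j)) - 1*(-164000) = 1/(164*(-12 - 256)) - 1*(-164000) = 1/(164*(-268)) + 164000 = 1/(-43952) + 164000 = -1/43952 + 164000 = 7208127999/43952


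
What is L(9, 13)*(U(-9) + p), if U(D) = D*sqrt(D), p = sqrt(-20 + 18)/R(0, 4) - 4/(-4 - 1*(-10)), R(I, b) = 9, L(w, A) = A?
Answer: -26/3 - 351*I + 13*I*sqrt(2)/9 ≈ -8.6667 - 348.96*I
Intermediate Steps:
p = -2/3 + I*sqrt(2)/9 (p = sqrt(-20 + 18)/9 - 4/(-4 - 1*(-10)) = sqrt(-2)*(1/9) - 4/(-4 + 10) = (I*sqrt(2))*(1/9) - 4/6 = I*sqrt(2)/9 - 4*1/6 = I*sqrt(2)/9 - 2/3 = -2/3 + I*sqrt(2)/9 ≈ -0.66667 + 0.15713*I)
U(D) = D**(3/2)
L(9, 13)*(U(-9) + p) = 13*((-9)**(3/2) + (-2/3 + I*sqrt(2)/9)) = 13*(-27*I + (-2/3 + I*sqrt(2)/9)) = 13*(-2/3 - 27*I + I*sqrt(2)/9) = -26/3 - 351*I + 13*I*sqrt(2)/9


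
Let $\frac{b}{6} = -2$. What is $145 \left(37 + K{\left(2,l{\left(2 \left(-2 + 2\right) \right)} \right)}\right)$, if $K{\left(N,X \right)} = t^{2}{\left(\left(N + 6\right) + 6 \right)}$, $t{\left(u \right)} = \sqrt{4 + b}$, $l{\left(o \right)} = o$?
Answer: $4205$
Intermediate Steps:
$b = -12$ ($b = 6 \left(-2\right) = -12$)
$t{\left(u \right)} = 2 i \sqrt{2}$ ($t{\left(u \right)} = \sqrt{4 - 12} = \sqrt{-8} = 2 i \sqrt{2}$)
$K{\left(N,X \right)} = -8$ ($K{\left(N,X \right)} = \left(2 i \sqrt{2}\right)^{2} = -8$)
$145 \left(37 + K{\left(2,l{\left(2 \left(-2 + 2\right) \right)} \right)}\right) = 145 \left(37 - 8\right) = 145 \cdot 29 = 4205$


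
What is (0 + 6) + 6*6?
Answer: 42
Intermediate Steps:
(0 + 6) + 6*6 = 6 + 36 = 42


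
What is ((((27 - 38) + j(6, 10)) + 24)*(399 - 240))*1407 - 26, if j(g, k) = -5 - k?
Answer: -447452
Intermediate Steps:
((((27 - 38) + j(6, 10)) + 24)*(399 - 240))*1407 - 26 = ((((27 - 38) + (-5 - 1*10)) + 24)*(399 - 240))*1407 - 26 = (((-11 + (-5 - 10)) + 24)*159)*1407 - 26 = (((-11 - 15) + 24)*159)*1407 - 26 = ((-26 + 24)*159)*1407 - 26 = -2*159*1407 - 26 = -318*1407 - 26 = -447426 - 26 = -447452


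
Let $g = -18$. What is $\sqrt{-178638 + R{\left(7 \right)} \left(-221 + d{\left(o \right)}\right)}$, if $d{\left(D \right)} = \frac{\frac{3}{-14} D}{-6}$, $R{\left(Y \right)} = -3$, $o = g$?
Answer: $\frac{3 i \sqrt{3875858}}{14} \approx 421.87 i$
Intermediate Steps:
$o = -18$
$d{\left(D \right)} = \frac{D}{28}$ ($d{\left(D \right)} = 3 \left(- \frac{1}{14}\right) D \left(- \frac{1}{6}\right) = - \frac{3 D}{14} \left(- \frac{1}{6}\right) = \frac{D}{28}$)
$\sqrt{-178638 + R{\left(7 \right)} \left(-221 + d{\left(o \right)}\right)} = \sqrt{-178638 - 3 \left(-221 + \frac{1}{28} \left(-18\right)\right)} = \sqrt{-178638 - 3 \left(-221 - \frac{9}{14}\right)} = \sqrt{-178638 - - \frac{9309}{14}} = \sqrt{-178638 + \frac{9309}{14}} = \sqrt{- \frac{2491623}{14}} = \frac{3 i \sqrt{3875858}}{14}$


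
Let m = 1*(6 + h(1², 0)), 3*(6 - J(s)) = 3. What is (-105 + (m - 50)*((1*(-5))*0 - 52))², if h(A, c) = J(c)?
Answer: 3697929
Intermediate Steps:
J(s) = 5 (J(s) = 6 - ⅓*3 = 6 - 1 = 5)
h(A, c) = 5
m = 11 (m = 1*(6 + 5) = 1*11 = 11)
(-105 + (m - 50)*((1*(-5))*0 - 52))² = (-105 + (11 - 50)*((1*(-5))*0 - 52))² = (-105 - 39*(-5*0 - 52))² = (-105 - 39*(0 - 52))² = (-105 - 39*(-52))² = (-105 + 2028)² = 1923² = 3697929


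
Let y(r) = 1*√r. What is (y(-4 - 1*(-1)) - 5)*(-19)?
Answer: 95 - 19*I*√3 ≈ 95.0 - 32.909*I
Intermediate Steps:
y(r) = √r
(y(-4 - 1*(-1)) - 5)*(-19) = (√(-4 - 1*(-1)) - 5)*(-19) = (√(-4 + 1) - 5)*(-19) = (√(-3) - 5)*(-19) = (I*√3 - 5)*(-19) = (-5 + I*√3)*(-19) = 95 - 19*I*√3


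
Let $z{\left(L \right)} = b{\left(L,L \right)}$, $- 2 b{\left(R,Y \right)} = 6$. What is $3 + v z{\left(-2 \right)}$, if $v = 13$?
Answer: $-36$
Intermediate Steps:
$b{\left(R,Y \right)} = -3$ ($b{\left(R,Y \right)} = \left(- \frac{1}{2}\right) 6 = -3$)
$z{\left(L \right)} = -3$
$3 + v z{\left(-2 \right)} = 3 + 13 \left(-3\right) = 3 - 39 = -36$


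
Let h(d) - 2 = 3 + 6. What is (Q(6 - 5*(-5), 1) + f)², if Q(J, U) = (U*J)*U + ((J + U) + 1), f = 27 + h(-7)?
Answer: 10404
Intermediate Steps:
h(d) = 11 (h(d) = 2 + (3 + 6) = 2 + 9 = 11)
f = 38 (f = 27 + 11 = 38)
Q(J, U) = 1 + J + U + J*U² (Q(J, U) = (J*U)*U + (1 + J + U) = J*U² + (1 + J + U) = 1 + J + U + J*U²)
(Q(6 - 5*(-5), 1) + f)² = ((1 + (6 - 5*(-5)) + 1 + (6 - 5*(-5))*1²) + 38)² = ((1 + (6 + 25) + 1 + (6 + 25)*1) + 38)² = ((1 + 31 + 1 + 31*1) + 38)² = ((1 + 31 + 1 + 31) + 38)² = (64 + 38)² = 102² = 10404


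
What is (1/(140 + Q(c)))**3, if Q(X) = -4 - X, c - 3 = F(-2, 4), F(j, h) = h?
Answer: 1/2146689 ≈ 4.6583e-7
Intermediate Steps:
c = 7 (c = 3 + 4 = 7)
(1/(140 + Q(c)))**3 = (1/(140 + (-4 - 1*7)))**3 = (1/(140 + (-4 - 7)))**3 = (1/(140 - 11))**3 = (1/129)**3 = 1/2146689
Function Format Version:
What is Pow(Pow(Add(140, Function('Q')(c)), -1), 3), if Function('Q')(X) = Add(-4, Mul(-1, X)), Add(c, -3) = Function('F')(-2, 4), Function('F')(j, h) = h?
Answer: Rational(1, 2146689) ≈ 4.6583e-7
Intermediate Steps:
c = 7 (c = Add(3, 4) = 7)
Pow(Pow(Add(140, Function('Q')(c)), -1), 3) = Pow(Pow(Add(140, Add(-4, Mul(-1, 7))), -1), 3) = Pow(Pow(Add(140, Add(-4, -7)), -1), 3) = Pow(Pow(Add(140, -11), -1), 3) = Pow(Pow(129, -1), 3) = Pow(Rational(1, 129), 3) = Rational(1, 2146689)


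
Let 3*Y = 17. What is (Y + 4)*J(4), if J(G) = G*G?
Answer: 464/3 ≈ 154.67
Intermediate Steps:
Y = 17/3 (Y = (⅓)*17 = 17/3 ≈ 5.6667)
J(G) = G²
(Y + 4)*J(4) = (17/3 + 4)*4² = (29/3)*16 = 464/3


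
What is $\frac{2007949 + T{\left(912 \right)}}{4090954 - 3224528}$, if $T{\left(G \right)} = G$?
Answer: $\frac{2008861}{866426} \approx 2.3186$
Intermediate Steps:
$\frac{2007949 + T{\left(912 \right)}}{4090954 - 3224528} = \frac{2007949 + 912}{4090954 - 3224528} = \frac{2008861}{866426}$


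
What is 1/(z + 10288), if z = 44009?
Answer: 1/54297 ≈ 1.8417e-5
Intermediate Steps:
1/(z + 10288) = 1/(44009 + 10288) = 1/54297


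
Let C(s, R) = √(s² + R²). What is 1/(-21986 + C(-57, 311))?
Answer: -10993/241642113 - √99970/483284226 ≈ -4.6147e-5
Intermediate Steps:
C(s, R) = √(R² + s²)
1/(-21986 + C(-57, 311)) = 1/(-21986 + √(311² + (-57)²)) = 1/(-21986 + √(96721 + 3249)) = 1/(-21986 + √99970)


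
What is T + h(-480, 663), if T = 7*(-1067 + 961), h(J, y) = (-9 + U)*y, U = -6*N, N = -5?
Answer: 13181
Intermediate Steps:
U = 30 (U = -6*(-5) = 30)
h(J, y) = 21*y (h(J, y) = (-9 + 30)*y = 21*y)
T = -742 (T = 7*(-106) = -742)
T + h(-480, 663) = -742 + 21*663 = -742 + 13923 = 13181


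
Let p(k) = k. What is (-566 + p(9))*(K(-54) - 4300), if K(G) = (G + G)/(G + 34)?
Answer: 11960461/5 ≈ 2.3921e+6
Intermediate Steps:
K(G) = 2*G/(34 + G) (K(G) = (2*G)/(34 + G) = 2*G/(34 + G))
(-566 + p(9))*(K(-54) - 4300) = (-566 + 9)*(2*(-54)/(34 - 54) - 4300) = -557*(2*(-54)/(-20) - 4300) = -557*(2*(-54)*(-1/20) - 4300) = -557*(27/5 - 4300) = -557*(-21473/5) = 11960461/5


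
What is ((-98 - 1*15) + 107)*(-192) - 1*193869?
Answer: -192717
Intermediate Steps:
((-98 - 1*15) + 107)*(-192) - 1*193869 = ((-98 - 15) + 107)*(-192) - 193869 = (-113 + 107)*(-192) - 193869 = -6*(-192) - 193869 = 1152 - 193869 = -192717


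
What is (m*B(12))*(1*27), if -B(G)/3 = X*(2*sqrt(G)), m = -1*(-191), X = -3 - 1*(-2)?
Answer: 61884*sqrt(3) ≈ 1.0719e+5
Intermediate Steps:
X = -1 (X = -3 + 2 = -1)
m = 191
B(G) = 6*sqrt(G) (B(G) = -(-3)*2*sqrt(G) = -(-6)*sqrt(G) = 6*sqrt(G))
(m*B(12))*(1*27) = (191*(6*sqrt(12)))*(1*27) = (191*(6*(2*sqrt(3))))*27 = (191*(12*sqrt(3)))*27 = (2292*sqrt(3))*27 = 61884*sqrt(3)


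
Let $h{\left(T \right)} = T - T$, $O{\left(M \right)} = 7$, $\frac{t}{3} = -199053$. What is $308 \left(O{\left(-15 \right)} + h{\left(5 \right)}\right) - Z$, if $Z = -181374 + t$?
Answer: $780689$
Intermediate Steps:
$t = -597159$ ($t = 3 \left(-199053\right) = -597159$)
$h{\left(T \right)} = 0$
$Z = -778533$ ($Z = -181374 - 597159 = -778533$)
$308 \left(O{\left(-15 \right)} + h{\left(5 \right)}\right) - Z = 308 \left(7 + 0\right) - -778533 = 308 \cdot 7 + 778533 = 2156 + 778533 = 780689$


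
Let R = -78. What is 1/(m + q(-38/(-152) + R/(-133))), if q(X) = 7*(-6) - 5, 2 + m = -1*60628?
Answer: -1/60677 ≈ -1.6481e-5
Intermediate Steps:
m = -60630 (m = -2 - 1*60628 = -2 - 60628 = -60630)
q(X) = -47 (q(X) = -42 - 5 = -47)
1/(m + q(-38/(-152) + R/(-133))) = 1/(-60630 - 47) = 1/(-60677) = -1/60677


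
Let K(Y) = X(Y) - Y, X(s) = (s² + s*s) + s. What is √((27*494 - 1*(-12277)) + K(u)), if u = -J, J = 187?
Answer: 3*√10617 ≈ 309.12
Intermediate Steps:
X(s) = s + 2*s² (X(s) = (s² + s²) + s = 2*s² + s = s + 2*s²)
u = -187 (u = -1*187 = -187)
K(Y) = -Y + Y*(1 + 2*Y) (K(Y) = Y*(1 + 2*Y) - Y = -Y + Y*(1 + 2*Y))
√((27*494 - 1*(-12277)) + K(u)) = √((27*494 - 1*(-12277)) + 2*(-187)²) = √((13338 + 12277) + 2*34969) = √(25615 + 69938) = √95553 = 3*√10617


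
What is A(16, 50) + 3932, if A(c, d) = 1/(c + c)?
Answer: 125825/32 ≈ 3932.0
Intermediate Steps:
A(c, d) = 1/(2*c)
A(16, 50) + 3932 = (½)/16 + 3932 = (½)*(1/16) + 3932 = 1/32 + 3932 = 125825/32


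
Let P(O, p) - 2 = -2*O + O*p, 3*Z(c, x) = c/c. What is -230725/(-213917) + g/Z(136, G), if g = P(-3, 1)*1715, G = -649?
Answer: 500295050/19447 ≈ 25726.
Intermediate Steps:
Z(c, x) = 1/3 (Z(c, x) = (c/c)/3 = (1/3)*1 = 1/3)
P(O, p) = 2 - 2*O + O*p (P(O, p) = 2 + (-2*O + O*p) = 2 - 2*O + O*p)
g = 8575 (g = (2 - 2*(-3) - 3*1)*1715 = (2 + 6 - 3)*1715 = 5*1715 = 8575)
-230725/(-213917) + g/Z(136, G) = -230725/(-213917) + 8575/(1/3) = -230725*(-1/213917) + 8575*3 = 20975/19447 + 25725 = 500295050/19447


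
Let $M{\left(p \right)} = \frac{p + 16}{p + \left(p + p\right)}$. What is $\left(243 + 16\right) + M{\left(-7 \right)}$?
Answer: $\frac{1810}{7} \approx 258.57$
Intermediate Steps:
$M{\left(p \right)} = \frac{16 + p}{3 p}$ ($M{\left(p \right)} = \frac{16 + p}{p + 2 p} = \frac{16 + p}{3 p}$)
$\left(243 + 16\right) + M{\left(-7 \right)} = \left(243 + 16\right) + \frac{16 - 7}{3 \left(-7\right)} = 259 + \frac{1}{3} \left(- \frac{1}{7}\right) 9 = 259 - \frac{3}{7} = \frac{1810}{7}$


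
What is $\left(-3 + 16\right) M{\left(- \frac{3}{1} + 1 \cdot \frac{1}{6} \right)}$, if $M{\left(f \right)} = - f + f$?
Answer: $0$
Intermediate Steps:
$M{\left(f \right)} = 0$
$\left(-3 + 16\right) M{\left(- \frac{3}{1} + 1 \cdot \frac{1}{6} \right)} = \left(-3 + 16\right) 0 = 13 \cdot 0 = 0$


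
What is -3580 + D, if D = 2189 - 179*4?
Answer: -2107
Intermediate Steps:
D = 1473 (D = 2189 - 716 = 1473)
-3580 + D = -3580 + 1473 = -2107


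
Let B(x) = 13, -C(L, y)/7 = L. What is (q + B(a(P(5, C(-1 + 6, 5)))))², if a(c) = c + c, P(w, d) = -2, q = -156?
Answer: 20449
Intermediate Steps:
C(L, y) = -7*L
a(c) = 2*c
(q + B(a(P(5, C(-1 + 6, 5)))))² = (-156 + 13)² = (-143)² = 20449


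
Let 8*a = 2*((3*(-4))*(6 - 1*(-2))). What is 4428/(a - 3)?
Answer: -164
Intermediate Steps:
a = -24 (a = (2*((3*(-4))*(6 - 1*(-2))))/8 = (2*(-12*(6 + 2)))/8 = (2*(-12*8))/8 = (2*(-96))/8 = (⅛)*(-192) = -24)
4428/(a - 3) = 4428/(-24 - 3) = 4428/(-27) = -1/27*4428 = -164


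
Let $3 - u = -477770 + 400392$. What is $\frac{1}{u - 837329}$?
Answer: $- \frac{1}{759948} \approx -1.3159 \cdot 10^{-6}$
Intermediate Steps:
$u = 77381$ ($u = 3 - \left(-477770 + 400392\right) = 3 - -77378 = 3 + 77378 = 77381$)
$\frac{1}{u - 837329} = \frac{1}{77381 - 837329} = \frac{1}{-759948} = - \frac{1}{759948}$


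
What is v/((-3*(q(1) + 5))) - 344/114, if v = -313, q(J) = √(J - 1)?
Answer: 5087/285 ≈ 17.849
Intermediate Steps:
q(J) = √(-1 + J)
v/((-3*(q(1) + 5))) - 344/114 = -313*(-1/(3*(√(-1 + 1) + 5))) - 344/114 = -313*(-1/(3*(√0 + 5))) - 344*1/114 = -313*(-1/(3*(0 + 5))) - 172/57 = -313/((-3*5)) - 172/57 = -313/(-15) - 172/57 = -313*(-1/15) - 172/57 = 313/15 - 172/57 = 5087/285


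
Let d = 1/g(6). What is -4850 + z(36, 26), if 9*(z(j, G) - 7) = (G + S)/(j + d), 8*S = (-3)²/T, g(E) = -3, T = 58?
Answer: -721323719/148944 ≈ -4842.9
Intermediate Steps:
S = 9/464 (S = ((-3)²/58)/8 = (9*(1/58))/8 = (⅛)*(9/58) = 9/464 ≈ 0.019397)
d = -⅓ (d = 1/(-3) = -⅓ ≈ -0.33333)
z(j, G) = 7 + (9/464 + G)/(9*(-⅓ + j)) (z(j, G) = 7 + ((G + 9/464)/(j - ⅓))/9 = 7 + ((9/464 + G)/(-⅓ + j))/9 = 7 + (9/464 + G)/(9*(-⅓ + j)))
-4850 + z(36, 26) = -4850 + (-9735 + 464*26 + 29232*36)/(1392*(-1 + 3*36)) = -4850 + (-9735 + 12064 + 1052352)/(1392*(-1 + 108)) = -4850 + (1/1392)*1054681/107 = -4850 + (1/1392)*(1/107)*1054681 = -4850 + 1054681/148944 = -721323719/148944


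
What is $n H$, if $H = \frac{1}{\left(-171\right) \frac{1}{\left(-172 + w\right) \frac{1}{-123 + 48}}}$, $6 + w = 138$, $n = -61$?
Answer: $\frac{488}{2565} \approx 0.19025$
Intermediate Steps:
$w = 132$ ($w = -6 + 138 = 132$)
$H = - \frac{8}{2565}$ ($H = \frac{1}{\left(-171\right) \frac{1}{\left(-172 + 132\right) \frac{1}{-123 + 48}}} = \frac{1}{\left(-171\right) \frac{1}{\left(-40\right) \frac{1}{-75}}} = \frac{1}{\left(-171\right) \frac{1}{\left(-40\right) \left(- \frac{1}{75}\right)}} = \frac{1}{\left(-171\right) \frac{1}{\frac{8}{15}}} = \frac{1}{\left(-171\right) \frac{15}{8}} = \frac{1}{- \frac{2565}{8}} = - \frac{8}{2565} \approx -0.0031189$)
$n H = \left(-61\right) \left(- \frac{8}{2565}\right) = \frac{488}{2565}$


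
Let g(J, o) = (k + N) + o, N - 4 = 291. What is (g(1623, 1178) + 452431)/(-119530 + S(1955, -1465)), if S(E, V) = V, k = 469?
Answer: -454373/120995 ≈ -3.7553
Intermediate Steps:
N = 295 (N = 4 + 291 = 295)
g(J, o) = 764 + o (g(J, o) = (469 + 295) + o = 764 + o)
(g(1623, 1178) + 452431)/(-119530 + S(1955, -1465)) = ((764 + 1178) + 452431)/(-119530 - 1465) = (1942 + 452431)/(-120995) = 454373*(-1/120995) = -454373/120995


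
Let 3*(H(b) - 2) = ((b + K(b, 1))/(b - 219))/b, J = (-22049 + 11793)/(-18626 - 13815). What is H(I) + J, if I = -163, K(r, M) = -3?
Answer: 7015121459/3029956959 ≈ 2.3153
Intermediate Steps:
J = 10256/32441 (J = -10256/(-32441) = -10256*(-1/32441) = 10256/32441 ≈ 0.31614)
H(b) = 2 + (-3 + b)/(3*b*(-219 + b)) (H(b) = 2 + (((b - 3)/(b - 219))/b)/3 = 2 + (((-3 + b)/(-219 + b))/b)/3 = 2 + ((-3 + b)/(b*(-219 + b)))/3 = 2 + (-3 + b)/(3*b*(-219 + b)))
H(I) + J = (⅓)*(-3 - 1313*(-163) + 6*(-163)²)/(-163*(-219 - 163)) + 10256/32441 = (⅓)*(-1/163)*(-3 + 214019 + 6*26569)/(-382) + 10256/32441 = (⅓)*(-1/163)*(-1/382)*(-3 + 214019 + 159414) + 10256/32441 = (⅓)*(-1/163)*(-1/382)*373430 + 10256/32441 = 186715/93399 + 10256/32441 = 7015121459/3029956959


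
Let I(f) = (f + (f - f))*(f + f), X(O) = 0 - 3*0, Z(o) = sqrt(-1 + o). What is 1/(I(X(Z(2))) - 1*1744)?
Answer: -1/1744 ≈ -0.00057339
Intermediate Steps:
X(O) = 0 (X(O) = 0 - 1*0 = 0 + 0 = 0)
I(f) = 2*f**2 (I(f) = (f + 0)*(2*f) = f*(2*f) = 2*f**2)
1/(I(X(Z(2))) - 1*1744) = 1/(2*0**2 - 1*1744) = 1/(2*0 - 1744) = 1/(0 - 1744) = 1/(-1744) = -1/1744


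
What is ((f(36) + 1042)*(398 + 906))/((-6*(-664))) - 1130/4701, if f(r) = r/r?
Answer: 88738841/260122 ≈ 341.14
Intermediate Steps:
f(r) = 1
((f(36) + 1042)*(398 + 906))/((-6*(-664))) - 1130/4701 = ((1 + 1042)*(398 + 906))/((-6*(-664))) - 1130/4701 = (1043*1304)/3984 - 1130*1/4701 = 1360072*(1/3984) - 1130/4701 = 170009/498 - 1130/4701 = 88738841/260122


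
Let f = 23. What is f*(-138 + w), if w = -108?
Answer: -5658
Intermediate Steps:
f*(-138 + w) = 23*(-138 - 108) = 23*(-246) = -5658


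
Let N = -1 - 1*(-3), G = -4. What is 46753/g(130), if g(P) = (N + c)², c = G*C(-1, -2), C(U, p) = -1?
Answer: 46753/36 ≈ 1298.7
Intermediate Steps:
N = 2 (N = -1 + 3 = 2)
c = 4 (c = -4*(-1) = 4)
g(P) = 36 (g(P) = (2 + 4)² = 6² = 36)
46753/g(130) = 46753/36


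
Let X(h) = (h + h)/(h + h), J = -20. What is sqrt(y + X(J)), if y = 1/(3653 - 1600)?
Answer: sqrt(4216862)/2053 ≈ 1.0002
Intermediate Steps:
X(h) = 1 (X(h) = (2*h)/((2*h)) = (2*h)*(1/(2*h)) = 1)
y = 1/2053 ≈ 0.00048709
sqrt(y + X(J)) = sqrt(1/2053 + 1) = sqrt(2054/2053) = sqrt(4216862)/2053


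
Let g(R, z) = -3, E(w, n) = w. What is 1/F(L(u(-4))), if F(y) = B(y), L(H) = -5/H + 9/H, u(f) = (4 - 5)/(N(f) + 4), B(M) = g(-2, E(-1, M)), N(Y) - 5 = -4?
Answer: -1/3 ≈ -0.33333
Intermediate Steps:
N(Y) = 1 (N(Y) = 5 - 4 = 1)
B(M) = -3
u(f) = -1/5 (u(f) = (4 - 5)/(1 + 4) = -1/5)
L(H) = 4/H
F(y) = -3
1/F(L(u(-4))) = 1/(-3) = -1/3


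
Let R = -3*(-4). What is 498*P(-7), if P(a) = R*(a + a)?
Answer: -83664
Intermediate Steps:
R = 12
P(a) = 24*a (P(a) = 12*(a + a) = 12*(2*a) = 24*a)
498*P(-7) = 498*(24*(-7)) = 498*(-168) = -83664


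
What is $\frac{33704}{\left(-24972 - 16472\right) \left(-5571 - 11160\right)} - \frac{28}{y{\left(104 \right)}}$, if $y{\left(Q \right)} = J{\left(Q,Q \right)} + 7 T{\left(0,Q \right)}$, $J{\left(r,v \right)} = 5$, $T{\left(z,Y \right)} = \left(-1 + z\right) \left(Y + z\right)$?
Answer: $\frac{147269362}{3797938521} \approx 0.038776$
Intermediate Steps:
$y{\left(Q \right)} = 5 - 7 Q$ ($y{\left(Q \right)} = 5 + 7 \left(0^{2} - Q - 0 + Q 0\right) = 5 + 7 \left(0 - Q + 0 + 0\right) = 5 + 7 \left(- Q\right) = 5 - 7 Q$)
$\frac{33704}{\left(-24972 - 16472\right) \left(-5571 - 11160\right)} - \frac{28}{y{\left(104 \right)}} = \frac{33704}{\left(-24972 - 16472\right) \left(-5571 - 11160\right)} - \frac{28}{5 - 728} = \frac{33704}{\left(-41444\right) \left(-16731\right)} - \frac{28}{5 - 728} = \frac{33704}{693399564} - \frac{28}{-723} = 33704 \cdot \frac{1}{693399564} - - \frac{28}{723} = \frac{766}{15759081} + \frac{28}{723} = \frac{147269362}{3797938521}$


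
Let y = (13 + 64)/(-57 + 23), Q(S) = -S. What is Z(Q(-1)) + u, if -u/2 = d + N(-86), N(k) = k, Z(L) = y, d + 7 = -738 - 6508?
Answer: 498975/34 ≈ 14676.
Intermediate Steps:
y = -77/34 (y = 77/(-34) = 77*(-1/34) = -77/34 ≈ -2.2647)
d = -7253 (d = -7 + (-738 - 6508) = -7 - 7246 = -7253)
Z(L) = -77/34
u = 14678 (u = -2*(-7253 - 86) = -2*(-7339) = 14678)
Z(Q(-1)) + u = -77/34 + 14678 = 498975/34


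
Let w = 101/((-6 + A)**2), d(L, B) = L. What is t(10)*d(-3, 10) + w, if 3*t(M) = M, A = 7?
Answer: 91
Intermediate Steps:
w = 101 (w = 101/((-6 + 7)**2) = 101/(1**2) = 101/1 = 101*1 = 101)
t(M) = M/3
t(10)*d(-3, 10) + w = ((1/3)*10)*(-3) + 101 = (10/3)*(-3) + 101 = -10 + 101 = 91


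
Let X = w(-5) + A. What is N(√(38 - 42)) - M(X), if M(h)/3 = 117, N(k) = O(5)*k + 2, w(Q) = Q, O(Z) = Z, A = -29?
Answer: -349 + 10*I ≈ -349.0 + 10.0*I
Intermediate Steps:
N(k) = 2 + 5*k (N(k) = 5*k + 2 = 2 + 5*k)
X = -34 (X = -5 - 29 = -34)
M(h) = 351 (M(h) = 3*117 = 351)
N(√(38 - 42)) - M(X) = (2 + 5*√(38 - 42)) - 1*351 = (2 + 5*√(-4)) - 351 = (2 + 5*(2*I)) - 351 = (2 + 10*I) - 351 = -349 + 10*I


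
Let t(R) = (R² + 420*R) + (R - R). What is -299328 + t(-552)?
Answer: -226464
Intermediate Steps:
t(R) = R² + 420*R (t(R) = (R² + 420*R) + 0 = R² + 420*R)
-299328 + t(-552) = -299328 - 552*(420 - 552) = -299328 - 552*(-132) = -299328 + 72864 = -226464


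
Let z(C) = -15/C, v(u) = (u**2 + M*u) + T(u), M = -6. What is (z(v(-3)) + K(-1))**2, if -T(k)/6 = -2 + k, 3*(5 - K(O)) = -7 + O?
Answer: 178084/3249 ≈ 54.812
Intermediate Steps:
K(O) = 22/3 - O/3 (K(O) = 5 - (-7 + O)/3 = 5 + (7/3 - O/3) = 22/3 - O/3)
T(k) = 12 - 6*k (T(k) = -6*(-2 + k) = 12 - 6*k)
v(u) = 12 + u**2 - 12*u (v(u) = (u**2 - 6*u) + (12 - 6*u) = 12 + u**2 - 12*u)
(z(v(-3)) + K(-1))**2 = (-15/(12 + (-3)**2 - 12*(-3)) + (22/3 - 1/3*(-1)))**2 = (-15/(12 + 9 + 36) + (22/3 + 1/3))**2 = (-15/57 + 23/3)**2 = (-15*1/57 + 23/3)**2 = (-5/19 + 23/3)**2 = (422/57)**2 = 178084/3249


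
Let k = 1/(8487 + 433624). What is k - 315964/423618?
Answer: -69845368193/93643088799 ≈ -0.74587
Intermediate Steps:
k = 1/442111 ≈ 2.2619e-6
k - 315964/423618 = 1/442111 - 315964/423618 = 1/442111 - 1*157982/211809 = 1/442111 - 157982/211809 = -69845368193/93643088799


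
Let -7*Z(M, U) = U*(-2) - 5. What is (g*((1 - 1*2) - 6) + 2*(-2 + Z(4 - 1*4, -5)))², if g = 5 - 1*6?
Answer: 121/49 ≈ 2.4694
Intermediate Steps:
Z(M, U) = 5/7 + 2*U/7 (Z(M, U) = -(U*(-2) - 5)/7 = -(-2*U - 5)/7 = -(-5 - 2*U)/7 = 5/7 + 2*U/7)
g = -1 (g = 5 - 6 = -1)
(g*((1 - 1*2) - 6) + 2*(-2 + Z(4 - 1*4, -5)))² = (-((1 - 1*2) - 6) + 2*(-2 + (5/7 + (2/7)*(-5))))² = (-((1 - 2) - 6) + 2*(-2 + (5/7 - 10/7)))² = (-(-1 - 6) + 2*(-2 - 5/7))² = (-1*(-7) + 2*(-19/7))² = (7 - 38/7)² = (11/7)² = 121/49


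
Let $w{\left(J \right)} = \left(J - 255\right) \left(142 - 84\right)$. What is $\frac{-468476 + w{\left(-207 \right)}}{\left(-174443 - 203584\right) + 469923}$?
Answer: $- \frac{61909}{11487} \approx -5.3895$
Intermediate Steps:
$w{\left(J \right)} = -14790 + 58 J$ ($w{\left(J \right)} = \left(-255 + J\right) 58 = -14790 + 58 J$)
$\frac{-468476 + w{\left(-207 \right)}}{\left(-174443 - 203584\right) + 469923} = \frac{-468476 + \left(-14790 + 58 \left(-207\right)\right)}{\left(-174443 - 203584\right) + 469923} = \frac{-468476 - 26796}{-378027 + 469923} = \frac{-468476 - 26796}{91896} = \left(-495272\right) \frac{1}{91896} = - \frac{61909}{11487}$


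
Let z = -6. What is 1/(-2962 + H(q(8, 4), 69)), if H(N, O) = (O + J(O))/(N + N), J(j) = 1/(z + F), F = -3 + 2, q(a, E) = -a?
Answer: -56/166113 ≈ -0.00033712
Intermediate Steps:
F = -1
J(j) = -⅐ (J(j) = 1/(-6 - 1) = 1/(-7) = -⅐)
H(N, O) = (-⅐ + O)/(2*N) (H(N, O) = (O - ⅐)/(N + N) = (-⅐ + O)/((2*N)) = (-⅐ + O)*(1/(2*N)) = (-⅐ + O)/(2*N))
1/(-2962 + H(q(8, 4), 69)) = 1/(-2962 + (-1 + 7*69)/(14*((-1*8)))) = 1/(-2962 + (1/14)*(-1 + 483)/(-8)) = 1/(-2962 + (1/14)*(-⅛)*482) = 1/(-2962 - 241/56) = 1/(-166113/56) = -56/166113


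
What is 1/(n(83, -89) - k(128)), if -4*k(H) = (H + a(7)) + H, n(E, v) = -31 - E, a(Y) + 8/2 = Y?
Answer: -4/197 ≈ -0.020305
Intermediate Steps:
a(Y) = -4 + Y
k(H) = -¾ - H/2 (k(H) = -((H + (-4 + 7)) + H)/4 = -((H + 3) + H)/4 = -((3 + H) + H)/4 = -(3 + 2*H)/4 = -¾ - H/2)
1/(n(83, -89) - k(128)) = 1/((-31 - 1*83) - (-¾ - ½*128)) = 1/((-31 - 83) - (-¾ - 64)) = 1/(-114 - 1*(-259/4)) = 1/(-114 + 259/4) = 1/(-197/4) = -4/197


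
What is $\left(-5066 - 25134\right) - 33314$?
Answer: $-63514$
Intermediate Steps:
$\left(-5066 - 25134\right) - 33314 = -30200 - 33314 = -63514$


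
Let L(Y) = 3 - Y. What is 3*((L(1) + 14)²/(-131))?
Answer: -768/131 ≈ -5.8626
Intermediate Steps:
3*((L(1) + 14)²/(-131)) = 3*(((3 - 1*1) + 14)²/(-131)) = 3*(((3 - 1) + 14)²*(-1/131)) = 3*((2 + 14)²*(-1/131)) = 3*(16²*(-1/131)) = 3*(256*(-1/131)) = 3*(-256/131) = -768/131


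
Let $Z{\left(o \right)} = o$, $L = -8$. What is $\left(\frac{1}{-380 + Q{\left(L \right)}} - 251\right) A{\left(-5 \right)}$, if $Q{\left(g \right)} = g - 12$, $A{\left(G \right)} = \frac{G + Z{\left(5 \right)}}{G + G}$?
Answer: $0$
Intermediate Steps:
$A{\left(G \right)} = \frac{5 + G}{2 G}$ ($A{\left(G \right)} = \frac{G + 5}{G + G} = \frac{5 + G}{2 G}$)
$Q{\left(g \right)} = -12 + g$ ($Q{\left(g \right)} = g - 12 = -12 + g$)
$\left(\frac{1}{-380 + Q{\left(L \right)}} - 251\right) A{\left(-5 \right)} = \left(\frac{1}{-380 - 20} - 251\right) \frac{5 - 5}{2 \left(-5\right)} = \left(\frac{1}{-380 - 20} - 251\right) \frac{1}{2} \left(- \frac{1}{5}\right) 0 = \left(\frac{1}{-400} - 251\right) 0 = \left(- \frac{1}{400} - 251\right) 0 = \left(- \frac{100401}{400}\right) 0 = 0$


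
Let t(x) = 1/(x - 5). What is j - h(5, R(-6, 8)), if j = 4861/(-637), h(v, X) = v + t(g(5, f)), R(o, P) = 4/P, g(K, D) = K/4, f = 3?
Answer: -118142/9555 ≈ -12.364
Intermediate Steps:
g(K, D) = K/4 (g(K, D) = K*(¼) = K/4)
t(x) = 1/(-5 + x)
h(v, X) = -4/15 + v (h(v, X) = v + 1/(-5 + (¼)*5) = v + 1/(-5 + 5/4) = v + 1/(-15/4) = v - 4/15 = -4/15 + v)
j = -4861/637 (j = 4861*(-1/637) = -4861/637 ≈ -7.6311)
j - h(5, R(-6, 8)) = -4861/637 - (-4/15 + 5) = -4861/637 - 1*71/15 = -4861/637 - 71/15 = -118142/9555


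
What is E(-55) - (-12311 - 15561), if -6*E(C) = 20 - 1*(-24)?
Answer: 83594/3 ≈ 27865.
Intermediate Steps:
E(C) = -22/3 (E(C) = -(20 - 1*(-24))/6 = -(20 + 24)/6 = -1/6*44 = -22/3)
E(-55) - (-12311 - 15561) = -22/3 - (-12311 - 15561) = -22/3 - 1*(-27872) = -22/3 + 27872 = 83594/3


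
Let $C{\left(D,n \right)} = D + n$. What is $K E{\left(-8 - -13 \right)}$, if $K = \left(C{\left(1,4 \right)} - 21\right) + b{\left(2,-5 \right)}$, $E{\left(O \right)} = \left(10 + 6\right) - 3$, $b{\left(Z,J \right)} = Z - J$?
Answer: $-117$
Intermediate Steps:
$E{\left(O \right)} = 13$ ($E{\left(O \right)} = 16 - 3 = 13$)
$K = -9$ ($K = \left(\left(1 + 4\right) - 21\right) + \left(2 - -5\right) = \left(5 - 21\right) + \left(2 + 5\right) = -16 + 7 = -9$)
$K E{\left(-8 - -13 \right)} = \left(-9\right) 13 = -117$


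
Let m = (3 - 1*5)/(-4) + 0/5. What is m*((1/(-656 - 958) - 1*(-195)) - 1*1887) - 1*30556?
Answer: -101365657/3228 ≈ -31402.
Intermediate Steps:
m = ½ (m = (3 - 5)*(-¼) + 0*(⅕) = -2*(-¼) + 0 = ½ + 0 = ½ ≈ 0.50000)
m*((1/(-656 - 958) - 1*(-195)) - 1*1887) - 1*30556 = ((1/(-656 - 958) - 1*(-195)) - 1*1887)/2 - 1*30556 = ((1/(-1614) + 195) - 1887)/2 - 30556 = ((-1/1614 + 195) - 1887)/2 - 30556 = (314729/1614 - 1887)/2 - 30556 = (½)*(-2730889/1614) - 30556 = -2730889/3228 - 30556 = -101365657/3228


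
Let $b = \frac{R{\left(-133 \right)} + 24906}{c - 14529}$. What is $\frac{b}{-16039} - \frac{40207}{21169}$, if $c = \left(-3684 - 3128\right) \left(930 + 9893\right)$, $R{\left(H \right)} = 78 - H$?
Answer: $- \frac{47553975179776992}{25037185361660755} \approx -1.8993$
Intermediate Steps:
$c = -73726276$ ($c = \left(-6812\right) 10823 = -73726276$)
$b = - \frac{25117}{73740805}$ ($b = \frac{\left(78 - -133\right) + 24906}{-73726276 - 14529} = \frac{\left(78 + 133\right) + 24906}{-73740805} = \left(211 + 24906\right) \left(- \frac{1}{73740805}\right) = 25117 \left(- \frac{1}{73740805}\right) = - \frac{25117}{73740805} \approx -0.00034061$)
$\frac{b}{-16039} - \frac{40207}{21169} = - \frac{25117}{73740805 \left(-16039\right)} - \frac{40207}{21169} = \left(- \frac{25117}{73740805}\right) \left(- \frac{1}{16039}\right) - \frac{40207}{21169} = \frac{25117}{1182728771395} - \frac{40207}{21169} = - \frac{47553975179776992}{25037185361660755}$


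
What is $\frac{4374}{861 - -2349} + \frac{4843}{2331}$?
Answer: $\frac{4290304}{1247085} \approx 3.4403$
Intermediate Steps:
$\frac{4374}{861 - -2349} + \frac{4843}{2331} = \frac{4374}{861 + 2349} + 4843 \cdot \frac{1}{2331} = \frac{4374}{3210} + \frac{4843}{2331} = 4374 \cdot \frac{1}{3210} + \frac{4843}{2331} = \frac{729}{535} + \frac{4843}{2331} = \frac{4290304}{1247085}$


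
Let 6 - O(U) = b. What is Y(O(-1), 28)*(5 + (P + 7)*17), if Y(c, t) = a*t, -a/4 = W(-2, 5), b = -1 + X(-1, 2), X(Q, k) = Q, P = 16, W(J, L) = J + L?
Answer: -133056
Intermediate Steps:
b = -2 (b = -1 - 1 = -2)
O(U) = 8 (O(U) = 6 - 1*(-2) = 6 + 2 = 8)
a = -12 (a = -4*(-2 + 5) = -4*3 = -12)
Y(c, t) = -12*t
Y(O(-1), 28)*(5 + (P + 7)*17) = (-12*28)*(5 + (16 + 7)*17) = -336*(5 + 23*17) = -336*(5 + 391) = -336*396 = -133056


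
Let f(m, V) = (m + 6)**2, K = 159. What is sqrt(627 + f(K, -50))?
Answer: 2*sqrt(6963) ≈ 166.89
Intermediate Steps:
f(m, V) = (6 + m)**2
sqrt(627 + f(K, -50)) = sqrt(627 + (6 + 159)**2) = sqrt(627 + 165**2) = sqrt(627 + 27225) = sqrt(27852) = 2*sqrt(6963)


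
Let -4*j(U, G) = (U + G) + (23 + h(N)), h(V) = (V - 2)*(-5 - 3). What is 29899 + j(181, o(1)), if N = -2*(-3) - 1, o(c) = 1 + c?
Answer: 59707/2 ≈ 29854.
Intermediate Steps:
N = 5 (N = 6 - 1 = 5)
h(V) = 16 - 8*V (h(V) = (-2 + V)*(-8) = 16 - 8*V)
j(U, G) = ¼ - G/4 - U/4 (j(U, G) = -((U + G) + (23 + (16 - 8*5)))/4 = -((G + U) + (23 + (16 - 40)))/4 = -((G + U) + (23 - 24))/4 = -((G + U) - 1)/4 = -(-1 + G + U)/4 = ¼ - G/4 - U/4)
29899 + j(181, o(1)) = 29899 + (¼ - (1 + 1)/4 - ¼*181) = 29899 + (¼ - ¼*2 - 181/4) = 29899 + (¼ - ½ - 181/4) = 29899 - 91/2 = 59707/2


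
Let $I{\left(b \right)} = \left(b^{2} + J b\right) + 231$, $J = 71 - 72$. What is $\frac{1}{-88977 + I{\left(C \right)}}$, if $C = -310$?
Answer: $\frac{1}{7664} \approx 0.00013048$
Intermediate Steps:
$J = -1$
$I{\left(b \right)} = 231 + b^{2} - b$ ($I{\left(b \right)} = \left(b^{2} - b\right) + 231 = 231 + b^{2} - b$)
$\frac{1}{-88977 + I{\left(C \right)}} = \frac{1}{-88977 + \left(231 + \left(-310\right)^{2} - -310\right)} = \frac{1}{-88977 + \left(231 + 96100 + 310\right)} = \frac{1}{-88977 + 96641} = \frac{1}{7664}$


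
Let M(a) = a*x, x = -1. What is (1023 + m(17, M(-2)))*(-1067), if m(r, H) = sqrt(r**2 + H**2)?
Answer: -1091541 - 1067*sqrt(293) ≈ -1.1098e+6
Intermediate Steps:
M(a) = -a (M(a) = a*(-1) = -a)
m(r, H) = sqrt(H**2 + r**2)
(1023 + m(17, M(-2)))*(-1067) = (1023 + sqrt((-1*(-2))**2 + 17**2))*(-1067) = (1023 + sqrt(2**2 + 289))*(-1067) = (1023 + sqrt(4 + 289))*(-1067) = (1023 + sqrt(293))*(-1067) = -1091541 - 1067*sqrt(293)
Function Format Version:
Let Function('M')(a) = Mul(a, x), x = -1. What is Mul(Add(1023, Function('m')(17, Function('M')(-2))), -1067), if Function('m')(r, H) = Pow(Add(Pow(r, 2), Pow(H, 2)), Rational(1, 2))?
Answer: Add(-1091541, Mul(-1067, Pow(293, Rational(1, 2)))) ≈ -1.1098e+6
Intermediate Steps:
Function('M')(a) = Mul(-1, a) (Function('M')(a) = Mul(a, -1) = Mul(-1, a))
Function('m')(r, H) = Pow(Add(Pow(H, 2), Pow(r, 2)), Rational(1, 2))
Mul(Add(1023, Function('m')(17, Function('M')(-2))), -1067) = Mul(Add(1023, Pow(Add(Pow(Mul(-1, -2), 2), Pow(17, 2)), Rational(1, 2))), -1067) = Mul(Add(1023, Pow(Add(Pow(2, 2), 289), Rational(1, 2))), -1067) = Mul(Add(1023, Pow(Add(4, 289), Rational(1, 2))), -1067) = Mul(Add(1023, Pow(293, Rational(1, 2))), -1067) = Add(-1091541, Mul(-1067, Pow(293, Rational(1, 2))))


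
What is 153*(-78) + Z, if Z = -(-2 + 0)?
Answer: -11932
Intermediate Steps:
Z = 2 (Z = -1*(-2) = 2)
153*(-78) + Z = 153*(-78) + 2 = -11934 + 2 = -11932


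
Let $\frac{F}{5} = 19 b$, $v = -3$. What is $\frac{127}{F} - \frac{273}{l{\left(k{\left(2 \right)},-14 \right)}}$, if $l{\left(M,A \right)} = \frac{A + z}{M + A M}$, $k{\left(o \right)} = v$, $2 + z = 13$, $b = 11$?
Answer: $\frac{3708832}{1045} \approx 3549.1$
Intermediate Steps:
$z = 11$ ($z = -2 + 13 = 11$)
$k{\left(o \right)} = -3$
$l{\left(M,A \right)} = \frac{11 + A}{M + A M}$ ($l{\left(M,A \right)} = \frac{A + 11}{M + A M} = \frac{11 + A}{M + A M}$)
$F = 1045$ ($F = 5 \cdot 19 \cdot 11 = 5 \cdot 209 = 1045$)
$\frac{127}{F} - \frac{273}{l{\left(k{\left(2 \right)},-14 \right)}} = \frac{127}{1045} - \frac{273}{\frac{1}{-3} \frac{1}{1 - 14} \left(11 - 14\right)} = 127 \cdot \frac{1}{1045} - \frac{273}{\left(- \frac{1}{3}\right) \frac{1}{-13} \left(-3\right)} = \frac{127}{1045} - \frac{273}{\left(- \frac{1}{3}\right) \left(- \frac{1}{13}\right) \left(-3\right)} = \frac{127}{1045} - \frac{273}{- \frac{1}{13}} = \frac{127}{1045} - -3549 = \frac{127}{1045} + 3549 = \frac{3708832}{1045}$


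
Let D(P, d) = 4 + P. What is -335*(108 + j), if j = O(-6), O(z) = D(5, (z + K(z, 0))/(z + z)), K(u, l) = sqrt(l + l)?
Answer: -39195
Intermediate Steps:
K(u, l) = sqrt(2)*sqrt(l) (K(u, l) = sqrt(2*l) = sqrt(2)*sqrt(l))
O(z) = 9 (O(z) = 4 + 5 = 9)
j = 9
-335*(108 + j) = -335*(108 + 9) = -335*117 = -39195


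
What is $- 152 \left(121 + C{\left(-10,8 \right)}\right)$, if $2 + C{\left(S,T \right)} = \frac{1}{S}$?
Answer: $- \frac{90364}{5} \approx -18073.0$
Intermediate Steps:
$C{\left(S,T \right)} = -2 + \frac{1}{S}$
$- 152 \left(121 + C{\left(-10,8 \right)}\right) = - 152 \left(121 - \left(2 - \frac{1}{-10}\right)\right) = - 152 \left(121 - \frac{21}{10}\right) = \left(-152\right) \frac{1189}{10} = - \frac{90364}{5}$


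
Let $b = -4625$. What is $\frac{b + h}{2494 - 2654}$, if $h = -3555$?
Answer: $\frac{409}{8} \approx 51.125$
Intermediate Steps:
$\frac{b + h}{2494 - 2654} = \frac{-4625 - 3555}{2494 - 2654} = - \frac{8180}{-160} = \left(-8180\right) \left(- \frac{1}{160}\right) = \frac{409}{8}$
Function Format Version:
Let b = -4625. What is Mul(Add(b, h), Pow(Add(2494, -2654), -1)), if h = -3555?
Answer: Rational(409, 8) ≈ 51.125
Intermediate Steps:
Mul(Add(b, h), Pow(Add(2494, -2654), -1)) = Mul(Add(-4625, -3555), Pow(Add(2494, -2654), -1)) = Mul(-8180, Pow(-160, -1)) = Mul(-8180, Rational(-1, 160)) = Rational(409, 8)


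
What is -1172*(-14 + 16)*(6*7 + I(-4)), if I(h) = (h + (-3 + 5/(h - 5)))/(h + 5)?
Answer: -726640/9 ≈ -80738.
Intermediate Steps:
I(h) = (-3 + h + 5/(-5 + h))/(5 + h) (I(h) = (h + (-3 + 5/(-5 + h)))/(5 + h) = (-3 + h + 5/(-5 + h))/(5 + h))
-1172*(-14 + 16)*(6*7 + I(-4)) = -1172*(-14 + 16)*(6*7 + (20 + (-4)² - 8*(-4))/(-25 + (-4)²)) = -2344*(42 + (20 + 16 + 32)/(-25 + 16)) = -2344*(42 + 68/(-9)) = -2344*(42 - ⅑*68) = -2344*(42 - 68/9) = -2344*310/9 = -1172*620/9 = -726640/9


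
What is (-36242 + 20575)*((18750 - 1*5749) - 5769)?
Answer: -113303744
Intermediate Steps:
(-36242 + 20575)*((18750 - 1*5749) - 5769) = -15667*((18750 - 5749) - 5769) = -15667*(13001 - 5769) = -15667*7232 = -113303744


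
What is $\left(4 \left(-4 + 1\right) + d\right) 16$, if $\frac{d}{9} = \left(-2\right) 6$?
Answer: $-1920$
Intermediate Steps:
$d = -108$ ($d = 9 \left(\left(-2\right) 6\right) = 9 \left(-12\right) = -108$)
$\left(4 \left(-4 + 1\right) + d\right) 16 = \left(4 \left(-4 + 1\right) - 108\right) 16 = \left(4 \left(-3\right) - 108\right) 16 = \left(-12 - 108\right) 16 = \left(-120\right) 16 = -1920$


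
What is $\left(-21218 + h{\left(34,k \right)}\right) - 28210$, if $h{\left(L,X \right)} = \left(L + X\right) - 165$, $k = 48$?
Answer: $-49511$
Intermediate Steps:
$h{\left(L,X \right)} = -165 + L + X$
$\left(-21218 + h{\left(34,k \right)}\right) - 28210 = \left(-21218 + \left(-165 + 34 + 48\right)\right) - 28210 = \left(-21218 - 83\right) - 28210 = -21301 - 28210 = -49511$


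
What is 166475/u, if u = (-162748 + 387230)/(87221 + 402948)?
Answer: 81600884275/224482 ≈ 3.6351e+5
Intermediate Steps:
u = 224482/490169 ≈ 0.45797
166475/u = 166475/(224482/490169) = 166475*(490169/224482) = 81600884275/224482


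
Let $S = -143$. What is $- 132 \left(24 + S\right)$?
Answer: $15708$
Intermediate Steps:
$- 132 \left(24 + S\right) = - 132 \left(24 - 143\right) = \left(-132\right) \left(-119\right) = 15708$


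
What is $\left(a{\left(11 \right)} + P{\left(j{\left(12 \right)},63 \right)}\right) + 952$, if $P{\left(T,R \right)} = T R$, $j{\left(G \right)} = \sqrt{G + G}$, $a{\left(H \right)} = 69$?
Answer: $1021 + 126 \sqrt{6} \approx 1329.6$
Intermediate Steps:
$j{\left(G \right)} = \sqrt{2} \sqrt{G}$ ($j{\left(G \right)} = \sqrt{2 G} = \sqrt{2} \sqrt{G}$)
$P{\left(T,R \right)} = R T$
$\left(a{\left(11 \right)} + P{\left(j{\left(12 \right)},63 \right)}\right) + 952 = \left(69 + 63 \sqrt{2} \sqrt{12}\right) + 952 = \left(69 + 63 \sqrt{2} \cdot 2 \sqrt{3}\right) + 952 = \left(69 + 63 \cdot 2 \sqrt{6}\right) + 952 = \left(69 + 126 \sqrt{6}\right) + 952 = 1021 + 126 \sqrt{6}$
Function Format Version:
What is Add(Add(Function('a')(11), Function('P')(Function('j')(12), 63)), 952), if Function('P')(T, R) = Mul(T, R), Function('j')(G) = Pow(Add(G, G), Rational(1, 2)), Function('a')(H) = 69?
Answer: Add(1021, Mul(126, Pow(6, Rational(1, 2)))) ≈ 1329.6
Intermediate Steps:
Function('j')(G) = Mul(Pow(2, Rational(1, 2)), Pow(G, Rational(1, 2))) (Function('j')(G) = Pow(Mul(2, G), Rational(1, 2)) = Mul(Pow(2, Rational(1, 2)), Pow(G, Rational(1, 2))))
Function('P')(T, R) = Mul(R, T)
Add(Add(Function('a')(11), Function('P')(Function('j')(12), 63)), 952) = Add(Add(69, Mul(63, Mul(Pow(2, Rational(1, 2)), Pow(12, Rational(1, 2))))), 952) = Add(Add(69, Mul(63, Mul(Pow(2, Rational(1, 2)), Mul(2, Pow(3, Rational(1, 2)))))), 952) = Add(Add(69, Mul(63, Mul(2, Pow(6, Rational(1, 2))))), 952) = Add(Add(69, Mul(126, Pow(6, Rational(1, 2)))), 952) = Add(1021, Mul(126, Pow(6, Rational(1, 2))))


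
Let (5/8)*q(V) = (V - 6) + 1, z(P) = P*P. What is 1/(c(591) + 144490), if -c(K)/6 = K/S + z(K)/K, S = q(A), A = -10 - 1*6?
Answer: 28/3949387 ≈ 7.0897e-6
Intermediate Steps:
A = -16 (A = -10 - 6 = -16)
z(P) = P²
q(V) = -8 + 8*V/5 (q(V) = 8*((V - 6) + 1)/5 = 8*((-6 + V) + 1)/5 = 8*(-5 + V)/5 = -8 + 8*V/5)
S = -168/5 (S = -8 + (8/5)*(-16) = -8 - 128/5 = -168/5 ≈ -33.600)
c(K) = -163*K/28 (c(K) = -6*(K/(-168/5) + K²/K) = -6*(K*(-5/168) + K) = -6*(-5*K/168 + K) = -163*K/28)
1/(c(591) + 144490) = 1/(-163/28*591 + 144490) = 1/(-96333/28 + 144490) = 1/(3949387/28) = 28/3949387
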